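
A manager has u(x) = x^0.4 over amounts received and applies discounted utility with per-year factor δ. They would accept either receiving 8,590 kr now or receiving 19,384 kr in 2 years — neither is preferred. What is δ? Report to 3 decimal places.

δ ≈ 0.850

Equating discounted utilities: u(8590) = δ^2·u(19384) ⇒ δ^2 = u(8590)/u(19384).
With u(x) = x^0.4: δ^2 = 8590^0.4/19384^0.4 = (8590/19384)^0.4 = 0.72214.
So δ = 0.72214^(1/2) ≈ 0.850.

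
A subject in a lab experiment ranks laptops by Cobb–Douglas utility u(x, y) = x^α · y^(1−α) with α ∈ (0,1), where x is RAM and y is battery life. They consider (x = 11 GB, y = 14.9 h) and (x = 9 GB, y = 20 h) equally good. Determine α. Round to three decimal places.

Set the two utilities equal: 11^α·14.9^(1−α) = 9^α·20^(1−α).
(11/9)^α = (20/14.9)^(1−α); take logs: α·ln(11/9) = (1−α)·ln(20/14.9), i.e. α·0.200671 = (1−α)·0.294371.
Thus α·(0.495042) = 0.294371, so α = 0.294371/0.495042 ≈ 0.595.

α ≈ 0.595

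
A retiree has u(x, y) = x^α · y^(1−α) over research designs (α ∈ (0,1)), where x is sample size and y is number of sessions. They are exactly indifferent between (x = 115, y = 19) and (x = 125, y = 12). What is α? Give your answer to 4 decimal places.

Set the two utilities equal: 115^α·19^(1−α) = 125^α·12^(1−α).
Rearrange to (115/125)^α = (12/19)^(1−α) and take logs: α·-0.0833816 = (1−α)·-0.4595323.
Thus α·(-0.5429139) = -0.4595323, so α = -0.4595323/-0.5429139 ≈ 0.8464.

α ≈ 0.8464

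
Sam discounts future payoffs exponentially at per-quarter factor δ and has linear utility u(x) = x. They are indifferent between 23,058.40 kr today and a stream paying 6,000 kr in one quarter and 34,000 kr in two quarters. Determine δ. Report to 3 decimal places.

δ ≈ 0.740

Equating present values: 23058.40 = 6000δ + 34000δ².
So 34000δ² + 6000δ − 23058.40 = 0.
The positive root is δ = [−6000 + √(6000² + 4·34000·23058.40)] / (2·34000) = (−6000 + 56320.000)/68000 ≈ 0.740.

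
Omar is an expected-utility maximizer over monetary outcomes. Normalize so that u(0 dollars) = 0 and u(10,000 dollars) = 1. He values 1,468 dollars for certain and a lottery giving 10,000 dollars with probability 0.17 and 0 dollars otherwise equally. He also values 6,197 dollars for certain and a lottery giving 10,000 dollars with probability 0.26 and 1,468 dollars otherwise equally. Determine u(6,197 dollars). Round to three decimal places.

0.386

First, u(1,468 dollars) = 0.17·u(10,000 dollars) + 0.83·u(0 dollars) = 0.17.
Then u(6,197 dollars) = 0.26·u(10,000 dollars) + 0.74·u(1,468 dollars) = 0.26·1.00 + 0.74·0.17 = 0.3858.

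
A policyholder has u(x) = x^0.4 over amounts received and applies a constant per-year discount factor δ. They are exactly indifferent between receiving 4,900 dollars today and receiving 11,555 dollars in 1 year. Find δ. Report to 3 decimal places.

δ ≈ 0.710

Indifference means u(4900) = δ · u(11555), so δ = u(4900)/u(11555).
Since u(x) = x^0.4, δ = (4900/11555)^0.4 = 0.42406^0.4 = 0.70953.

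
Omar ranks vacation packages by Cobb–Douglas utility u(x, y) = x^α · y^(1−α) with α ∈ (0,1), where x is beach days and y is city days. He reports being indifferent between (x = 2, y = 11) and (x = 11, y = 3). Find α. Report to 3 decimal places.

α ≈ 0.433

Set the two utilities equal: 2^α·11^(1−α) = 11^α·3^(1−α).
(2/11)^α = (3/11)^(1−α); take logs: α·ln(2/11) = (1−α)·ln(3/11), i.e. α·-1.704748 = (1−α)·-1.299283.
So α/(1−α) = (-1.299283)/(-1.704748) = 0.762155, and α = 0.762155/1.762155 ≈ 0.433.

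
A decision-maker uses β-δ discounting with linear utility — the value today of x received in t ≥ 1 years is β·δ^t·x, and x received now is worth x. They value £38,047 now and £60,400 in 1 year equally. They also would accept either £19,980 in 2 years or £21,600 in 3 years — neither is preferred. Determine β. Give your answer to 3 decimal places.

From the later pair, β·δ^2·19980 = β·δ^3·21600; dividing through, δ = 19980/21600 = 0.92500.
Now use the now-vs-future pair: 38047 = β·δ·60400 gives β = 38047/(0.92500·60400) ≈ 0.681.

β ≈ 0.681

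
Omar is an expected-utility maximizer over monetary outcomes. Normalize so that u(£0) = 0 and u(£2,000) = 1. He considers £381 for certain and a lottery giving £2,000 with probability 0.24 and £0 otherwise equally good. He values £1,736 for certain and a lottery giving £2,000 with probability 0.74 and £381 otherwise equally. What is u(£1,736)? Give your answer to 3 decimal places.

0.802

First, u(£381) = 0.24·u(£2,000) + 0.76·u(£0) = 0.24.
The second indifference gives u(£1,736) = 0.74·u(£2,000) + 0.26·u(£381) = 0.74·1.00 + 0.26·0.24 = 0.8024.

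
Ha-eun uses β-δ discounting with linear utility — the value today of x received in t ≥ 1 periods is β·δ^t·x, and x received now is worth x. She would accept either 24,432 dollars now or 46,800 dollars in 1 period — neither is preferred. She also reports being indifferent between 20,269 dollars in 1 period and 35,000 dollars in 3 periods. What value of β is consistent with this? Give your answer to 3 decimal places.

β ≈ 0.686

From the later pair, β·δ^1·20269 = β·δ^3·35000; dividing through, δ^2 = 20269/35000 = 0.57911, so δ = 0.76100.
The first indifference: 24432 = β·δ·46800, so β = 24432/(δ·46800) = 24432/(0.76100·46800) ≈ 0.686.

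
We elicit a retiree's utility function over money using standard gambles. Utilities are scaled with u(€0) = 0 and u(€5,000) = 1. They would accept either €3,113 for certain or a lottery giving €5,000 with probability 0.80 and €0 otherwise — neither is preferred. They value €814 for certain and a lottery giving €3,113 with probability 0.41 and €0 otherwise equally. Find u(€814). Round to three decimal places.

0.328

From the first indifference, u(€3,113) = 0.80·u(€5,000) + 0.20·u(€0) = 0.80·1 + 0.20·0 = 0.80.
Chaining: u(€814) = 0.41·0.80 + 0.59·0.00 = 0.3280.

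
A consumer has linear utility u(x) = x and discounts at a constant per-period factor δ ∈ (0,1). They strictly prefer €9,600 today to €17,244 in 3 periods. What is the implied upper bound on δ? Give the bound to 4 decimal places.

The preference means 9600 > δ^3·17244.
Dividing by 17244: δ^3 < 0.55672. Both sides are positive, so the cube root keeps the direction.
δ < (9600/17244)^(1/3) ≈ 0.8226.

δ < 0.8226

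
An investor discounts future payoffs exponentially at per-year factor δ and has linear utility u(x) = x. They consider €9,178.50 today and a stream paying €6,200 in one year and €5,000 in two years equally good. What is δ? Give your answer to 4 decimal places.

δ ≈ 0.8700

The stream is worth 6200δ + 5000δ² today, so 6200δ + 5000δ² = 9178.50.
So 5000δ² + 6200δ − 9178.50 = 0.
δ = (−6200 + √(6200² + 4·5000·9178.50)) / (2·5000) = (−6200 + √222010000.00) / 10000 ≈ 0.8700.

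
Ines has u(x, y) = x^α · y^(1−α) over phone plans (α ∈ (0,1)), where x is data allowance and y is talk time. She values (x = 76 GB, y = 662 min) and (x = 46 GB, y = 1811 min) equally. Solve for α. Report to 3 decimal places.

The Cobb–Douglas utilities coincide, so 76^α·662^(1−α) = 46^α·1811^(1−α).
(76/46)^α = (1811/662)^(1−α); take logs: α·ln(76/46) = (1−α)·ln(1811/662), i.e. α·0.502092 = (1−α)·1.006369.
So α/(1−α) = (1.006369)/(0.502092) = 2.004352, and α = 2.004352/3.004352 ≈ 0.667.

α ≈ 0.667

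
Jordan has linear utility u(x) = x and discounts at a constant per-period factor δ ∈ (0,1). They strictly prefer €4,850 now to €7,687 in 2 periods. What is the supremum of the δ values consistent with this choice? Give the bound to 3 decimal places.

The preference means 4850 > δ^2·7687.
Hence δ^2 < 4850/7687 = 0.63094, and x ↦ x^(1/2) is increasing on (0,∞).
δ < (4850/7687)^(1/2) ≈ 0.794.

δ < 0.794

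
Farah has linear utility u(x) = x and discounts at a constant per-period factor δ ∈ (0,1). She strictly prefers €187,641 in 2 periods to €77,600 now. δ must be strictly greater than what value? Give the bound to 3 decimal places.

δ > 0.643

The preference means 77600 < δ^2·187641.
So δ^2 > 77600/187641 = 0.41356; taking the square root of both positive sides preserves the inequality.
δ > 0.41356^(1/2) = 0.643.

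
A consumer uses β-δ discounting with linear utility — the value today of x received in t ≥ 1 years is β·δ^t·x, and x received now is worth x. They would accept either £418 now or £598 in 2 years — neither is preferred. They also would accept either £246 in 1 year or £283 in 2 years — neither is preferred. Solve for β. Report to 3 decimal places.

β ≈ 0.925

Both payoffs in the second observation are in the future, so β drops out: δ^1·246 = δ^2·283 ⇒ δ = 246/283 = 0.86926.
Substituting δ into 418 = β·δ^2·598: β = 418/(451.854) ≈ 0.925.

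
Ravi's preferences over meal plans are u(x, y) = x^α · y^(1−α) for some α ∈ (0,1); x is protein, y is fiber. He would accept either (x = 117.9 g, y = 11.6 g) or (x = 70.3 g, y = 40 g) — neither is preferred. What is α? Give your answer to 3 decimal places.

α ≈ 0.705

Indifference: 117.9^α · 11.6^(1−α) = 70.3^α · 40^(1−α).
(117.9/70.3)^α = (40/11.6)^(1−α); take logs: α·ln(117.9/70.3) = (1−α)·ln(40/11.6), i.e. α·0.517065 = (1−α)·1.237874.
With A = 0.517065 and B = 1.237874: α·A = (1−α)·B, so α = B/(A+B) = 1.237874/1.754939 ≈ 0.705.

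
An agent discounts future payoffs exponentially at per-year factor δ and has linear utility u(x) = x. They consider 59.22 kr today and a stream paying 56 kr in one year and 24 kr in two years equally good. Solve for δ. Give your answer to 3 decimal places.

Present value of the stream is 56·δ + 24·δ². Indifference gives 56δ + 24δ² = 59.22.
That is, 24δ² + 56δ − 59.22 = 0, a quadratic in δ.
By the quadratic formula (taking the positive root), δ = (−56 + √8821.12) / 48 ≈ 0.790.

δ ≈ 0.790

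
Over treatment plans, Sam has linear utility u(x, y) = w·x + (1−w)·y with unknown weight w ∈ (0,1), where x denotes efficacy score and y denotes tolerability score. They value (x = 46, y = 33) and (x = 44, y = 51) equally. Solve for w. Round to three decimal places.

u(46,33) = u(44,51) means w·46 + (1−w)·33 = w·44 + (1−w)·51.
Rearranging, 2·w − 18·(1−w) = 0.
Hence w = 18/(2+18) = 18/20 = 0.900.

w = 0.900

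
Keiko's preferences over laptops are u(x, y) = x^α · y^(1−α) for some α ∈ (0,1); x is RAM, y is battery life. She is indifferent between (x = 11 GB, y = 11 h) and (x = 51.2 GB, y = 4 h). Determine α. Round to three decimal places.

α ≈ 0.397

Set the two utilities equal: 11^α·11^(1−α) = 51.2^α·4^(1−α).
Taking logs: α·ln 11 + (1−α)·ln 11 = α·ln 51.2 + (1−α)·ln 4, i.e. α·-1.537844 = (1−α)·-1.011601.
Thus α·(-2.549445) = -1.011601, so α = -1.011601/-2.549445 ≈ 0.397.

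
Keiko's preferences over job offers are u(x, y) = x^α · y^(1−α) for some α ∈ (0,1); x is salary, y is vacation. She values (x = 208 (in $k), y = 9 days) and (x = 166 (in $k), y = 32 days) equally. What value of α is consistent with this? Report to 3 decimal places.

α ≈ 0.849

Set the two utilities equal: 208^α·9^(1−α) = 166^α·32^(1−α).
Taking logs: α·ln 208 + (1−α)·ln 9 = α·ln 166 + (1−α)·ln 32, i.e. α·0.225550 = (1−α)·1.268511.
With A = 0.225550 and B = 1.268511: α·A = (1−α)·B, so α = B/(A+B) = 1.268511/1.494061 ≈ 0.849.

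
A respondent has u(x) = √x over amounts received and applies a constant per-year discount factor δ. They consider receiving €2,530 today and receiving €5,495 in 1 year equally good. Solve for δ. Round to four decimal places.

δ ≈ 0.6785

Indifference means u(2530) = δ · u(5495), so δ = u(2530)/u(5495).
With u(x) = √x: δ = √2530/√5495 = √(2530/5495) = 0.67854.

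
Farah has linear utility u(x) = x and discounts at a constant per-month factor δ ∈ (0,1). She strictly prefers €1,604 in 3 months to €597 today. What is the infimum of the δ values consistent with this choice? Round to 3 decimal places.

δ > 0.719

The preference means 597 < δ^3·1604.
Hence δ^3 > 597/1604 = 0.37219, and x ↦ x^(1/3) is increasing on (0,∞).
δ > 0.37219^(1/3) = 0.719.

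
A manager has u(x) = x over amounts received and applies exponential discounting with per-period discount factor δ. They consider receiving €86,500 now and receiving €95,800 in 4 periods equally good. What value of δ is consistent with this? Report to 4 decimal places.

Indifference means u(86500) = δ^4 · u(95800), so δ^4 = u(86500)/u(95800).
With u(x) = x: δ^4 = 86500/95800 = 0.90292.
Taking the 4th root: δ = 0.90292^(1/4) ≈ 0.9748.

δ ≈ 0.9748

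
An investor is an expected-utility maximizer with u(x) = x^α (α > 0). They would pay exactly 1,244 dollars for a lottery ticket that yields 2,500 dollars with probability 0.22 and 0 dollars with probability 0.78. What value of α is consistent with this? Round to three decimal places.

The lottery's expected utility is 0.22·u(2500) + 0.78·u(0) = 0.22·2500^α (since u(0) = 0 for α > 0).
Indifference: 1244^α = 0.22·2500^α, so (1244/2500)^α = 0.22.
α = ln(0.22) / ln(1244/2500) = -1.514128/-0.697959 ≈ 2.169.

α ≈ 2.169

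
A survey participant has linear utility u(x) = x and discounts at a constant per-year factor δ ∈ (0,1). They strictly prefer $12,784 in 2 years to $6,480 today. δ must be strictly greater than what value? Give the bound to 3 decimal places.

The preference means 6480 < δ^2·12784.
Hence δ^2 > 6480/12784 = 0.50688, and x ↦ x^(1/2) is increasing on (0,∞).
δ > 0.50688^(1/2) = 0.712.

δ > 0.712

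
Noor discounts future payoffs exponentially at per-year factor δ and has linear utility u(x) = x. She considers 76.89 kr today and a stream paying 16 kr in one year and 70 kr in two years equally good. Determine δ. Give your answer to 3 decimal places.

δ ≈ 0.940

Equating present values: 76.89 = 16δ + 70δ².
Rearranged: 70δ² + 16δ − 76.89 = 0.
The positive root is δ = [−16 + √(16² + 4·70·76.89)] / (2·70) = (−16 + 147.598)/140 ≈ 0.940.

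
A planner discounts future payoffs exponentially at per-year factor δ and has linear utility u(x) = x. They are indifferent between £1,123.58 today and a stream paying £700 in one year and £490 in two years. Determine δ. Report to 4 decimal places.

The stream is worth 700δ + 490δ² today, so 700δ + 490δ² = 1123.58.
So 490δ² + 700δ − 1123.58 = 0.
By the quadratic formula (taking the positive root), δ = (−700 + √2692216.80) / 980 ≈ 0.9600.

δ ≈ 0.9600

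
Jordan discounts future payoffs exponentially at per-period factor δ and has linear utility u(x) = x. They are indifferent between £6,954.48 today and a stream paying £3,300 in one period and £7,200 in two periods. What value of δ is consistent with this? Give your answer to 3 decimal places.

The stream is worth 3300δ + 7200δ² today, so 3300δ + 7200δ² = 6954.48.
Rearranged: 7200δ² + 3300δ − 6954.48 = 0.
The positive root is δ = [−3300 + √(3300² + 4·7200·6954.48)] / (2·7200) = (−3300 + 14532.000)/14400 ≈ 0.780.

δ ≈ 0.780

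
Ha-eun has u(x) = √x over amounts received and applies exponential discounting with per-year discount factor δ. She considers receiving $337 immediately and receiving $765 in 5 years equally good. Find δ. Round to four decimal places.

δ ≈ 0.9213

The payoff in 5 years is discounted by δ^5, so u(337) = δ^5·u(765) and δ^5 = u(337)/u(765).
With u(x) = √x: δ^5 = √337/√765 = √(337/765) = 0.66372.
Hence δ = (0.66372)^(1/5) = 0.921291.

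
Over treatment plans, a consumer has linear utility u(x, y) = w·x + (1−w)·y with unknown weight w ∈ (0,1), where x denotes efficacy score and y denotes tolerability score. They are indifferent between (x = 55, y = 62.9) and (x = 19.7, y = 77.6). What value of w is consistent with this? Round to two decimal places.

w = 0.29

u(55,62.9) = u(19.7,77.6) means w·55 + (1−w)·62.9 = w·19.7 + (1−w)·77.6.
Rearranging, 35.3·w − 14.7·(1−w) = 0.
The marginal rate of substitution is 14.7/35.3, so w = 14.7/(35.3+14.7) = 0.29.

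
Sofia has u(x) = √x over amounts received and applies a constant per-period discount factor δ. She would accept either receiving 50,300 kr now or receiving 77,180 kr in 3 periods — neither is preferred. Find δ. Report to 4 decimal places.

δ ≈ 0.9311

The payoff in 3 periods is discounted by δ^3, so u(50300) = δ^3·u(77180) and δ^3 = u(50300)/u(77180).
With u(x) = √x: δ^3 = √50300/√77180 = √(50300/77180) = 0.80729.
Taking the cube root: δ = 0.80729^(1/3) ≈ 0.9311.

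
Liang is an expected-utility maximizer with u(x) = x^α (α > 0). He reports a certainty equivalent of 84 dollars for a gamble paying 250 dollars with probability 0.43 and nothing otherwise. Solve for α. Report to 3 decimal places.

α ≈ 0.774

EU(lottery) = 0.43·250^α + 0.57·0 = 0.43·250^α.
Indifference: 84^α = 0.43·250^α, so (84/250)^α = 0.43.
Taking logs: α·ln(84/250) = ln(0.43), so α = -0.843970 / -1.090644 ≈ 0.774.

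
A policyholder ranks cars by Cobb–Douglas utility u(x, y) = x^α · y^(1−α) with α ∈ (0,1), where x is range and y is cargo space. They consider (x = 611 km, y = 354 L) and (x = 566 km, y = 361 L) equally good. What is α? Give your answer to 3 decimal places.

Indifference: 611^α · 354^(1−α) = 566^α · 361^(1−α).
Taking logs: α·ln 611 + (1−α)·ln 354 = α·ln 566 + (1−α)·ln 361, i.e. α·0.076503 = (1−α)·0.019581.
Thus α·(0.096084) = 0.019581, so α = 0.019581/0.096084 ≈ 0.204.

α ≈ 0.204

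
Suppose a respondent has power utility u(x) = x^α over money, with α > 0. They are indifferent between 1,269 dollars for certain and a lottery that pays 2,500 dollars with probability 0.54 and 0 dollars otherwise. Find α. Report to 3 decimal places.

EU(lottery) = 0.54·2500^α + 0.46·0 = 0.54·2500^α.
Indifference: 1269^α = 0.54·2500^α, so (1269/2500)^α = 0.54.
α = ln(0.54) / ln(1269/2500) = -0.616186/-0.678062 ≈ 0.909.

α ≈ 0.909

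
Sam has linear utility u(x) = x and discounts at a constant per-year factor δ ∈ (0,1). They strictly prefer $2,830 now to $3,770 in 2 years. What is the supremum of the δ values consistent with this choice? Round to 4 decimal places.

Comparing present values: 2830 > δ^2·3770.
Dividing by 3770: δ^2 < 0.75066. Both sides are positive, so the square root keeps the direction.
δ < (2830/3770)^(1/2) ≈ 0.8664.

δ < 0.8664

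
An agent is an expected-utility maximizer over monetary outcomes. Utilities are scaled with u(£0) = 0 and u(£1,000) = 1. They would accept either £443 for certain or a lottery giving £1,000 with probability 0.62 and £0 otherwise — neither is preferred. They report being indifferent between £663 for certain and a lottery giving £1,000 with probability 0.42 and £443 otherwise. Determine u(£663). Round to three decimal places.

0.780

From the first indifference, u(£443) = 0.62·u(£1,000) + 0.38·u(£0) = 0.62·1 + 0.38·0 = 0.62.
The second indifference gives u(£663) = 0.42·u(£1,000) + 0.58·u(£443) = 0.42·1.00 + 0.58·0.62 = 0.7796.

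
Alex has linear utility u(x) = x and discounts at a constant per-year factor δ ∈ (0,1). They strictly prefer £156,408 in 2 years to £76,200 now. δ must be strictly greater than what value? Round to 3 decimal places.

δ > 0.698

Comparing present values: 76200 < δ^2·156408.
So δ^2 > 76200/156408 = 0.48719; taking the square root of both positive sides preserves the inequality.
δ > 0.48719^(1/2) = 0.698.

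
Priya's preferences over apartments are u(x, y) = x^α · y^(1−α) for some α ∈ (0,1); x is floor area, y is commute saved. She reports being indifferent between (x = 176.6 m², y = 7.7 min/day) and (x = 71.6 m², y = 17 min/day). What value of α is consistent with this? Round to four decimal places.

α ≈ 0.4673

Indifference: 176.6^α · 7.7^(1−α) = 71.6^α · 17^(1−α).
Rearrange to (176.6/71.6)^α = (17/7.7)^(1−α) and take logs: α·0.9027922 = (1−α)·0.7919930.
Thus α·(1.6947852) = 0.7919930, so α = 0.7919930/1.6947852 ≈ 0.4673.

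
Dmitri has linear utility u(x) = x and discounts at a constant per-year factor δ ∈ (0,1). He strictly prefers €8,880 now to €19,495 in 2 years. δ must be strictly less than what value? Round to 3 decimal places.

δ < 0.675

Under u(x) = x this choice says 8880 > δ^2·19495.
So δ^2 < 8880/19495 = 0.45550; taking the square root of both positive sides preserves the inequality.
δ < (8880/19495)^(1/2) ≈ 0.675.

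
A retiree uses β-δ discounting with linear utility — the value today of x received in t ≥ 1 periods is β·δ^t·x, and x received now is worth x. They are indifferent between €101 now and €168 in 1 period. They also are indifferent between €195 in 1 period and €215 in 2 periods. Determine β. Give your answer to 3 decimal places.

Both payoffs in the second observation are in the future, so β drops out: δ^1·195 = δ^2·215 ⇒ δ = 195/215 = 0.90698.
The first indifference: 101 = β·δ·168, so β = 101/(δ·168) = 101/(0.90698·168) ≈ 0.663.

β ≈ 0.663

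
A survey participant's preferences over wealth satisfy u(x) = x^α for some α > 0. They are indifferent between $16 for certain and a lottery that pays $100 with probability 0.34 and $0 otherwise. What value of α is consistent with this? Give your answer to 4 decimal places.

EU(lottery) = 0.34·100^α + 0.66·0 = 0.34·100^α.
Indifference: 16^α = 0.34·100^α, so (16/100)^α = 0.34.
α = ln(0.34) / ln(16/100) = -1.0788097/-1.8325815 ≈ 0.5887.

α ≈ 0.5887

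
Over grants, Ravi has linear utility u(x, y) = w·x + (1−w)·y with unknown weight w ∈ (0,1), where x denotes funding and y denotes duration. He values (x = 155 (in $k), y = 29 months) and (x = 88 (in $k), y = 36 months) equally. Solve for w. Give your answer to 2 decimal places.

w = 0.09

u(155,29) = u(88,36) means w·155 + (1−w)·29 = w·88 + (1−w)·36.
Collecting terms: w·67 = (1−w)·7.
So w/(1−w) = 7/67 = 0.1045, giving w = 7/(67+7) = 0.09.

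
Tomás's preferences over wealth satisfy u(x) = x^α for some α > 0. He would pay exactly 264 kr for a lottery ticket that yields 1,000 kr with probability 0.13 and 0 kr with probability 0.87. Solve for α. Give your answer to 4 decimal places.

EU(lottery) = 0.13·1000^α + 0.87·0 = 0.13·1000^α.
Setting u(264) equal to that: 264^α = 0.13·1000^α ⇒ (264/1000)^α = 0.13.
α = ln(0.13) / ln(264/1000) = -2.0402208/-1.3318062 ≈ 1.5319.

α ≈ 1.5319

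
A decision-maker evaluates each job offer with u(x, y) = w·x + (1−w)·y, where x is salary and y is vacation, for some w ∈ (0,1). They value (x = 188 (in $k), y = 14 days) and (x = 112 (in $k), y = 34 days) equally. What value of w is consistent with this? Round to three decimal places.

w = 0.208

u(188,14) = u(112,34) means w·188 + (1−w)·14 = w·112 + (1−w)·34.
Rearranging, 76·w − 20·(1−w) = 0.
So w/(1−w) = 20/76 = 0.2632, giving w = 20/(76+20) = 0.208.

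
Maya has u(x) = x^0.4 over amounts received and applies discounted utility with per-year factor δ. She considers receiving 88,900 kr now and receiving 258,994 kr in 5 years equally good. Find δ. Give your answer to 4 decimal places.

δ ≈ 0.9180

Equating discounted utilities: u(88900) = δ^5·u(258994) ⇒ δ^5 = u(88900)/u(258994).
Since u(x) = x^0.4, δ^5 = (88900/258994)^0.4 = 0.34325^0.4 = 0.65200.
So δ = 0.65200^(1/5) ≈ 0.9180.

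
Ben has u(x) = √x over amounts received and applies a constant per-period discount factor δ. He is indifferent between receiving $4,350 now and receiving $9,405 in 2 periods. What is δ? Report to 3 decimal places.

δ ≈ 0.825

Indifference means u(4350) = δ^2 · u(9405), so δ^2 = u(4350)/u(9405).
Since u(x) = √x, δ^2 = √(4350/9405) = 0.68009.
Taking the square root: δ = 0.68009^(1/2) ≈ 0.825.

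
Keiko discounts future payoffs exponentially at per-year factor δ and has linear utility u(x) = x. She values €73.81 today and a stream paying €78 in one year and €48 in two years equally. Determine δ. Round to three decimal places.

δ ≈ 0.670

Equating present values: 73.81 = 78δ + 48δ².
Rearranged: 48δ² + 78δ − 73.81 = 0.
δ = (−78 + √(78² + 4·48·73.81)) / (2·48) = (−78 + √20255.52) / 96 ≈ 0.670.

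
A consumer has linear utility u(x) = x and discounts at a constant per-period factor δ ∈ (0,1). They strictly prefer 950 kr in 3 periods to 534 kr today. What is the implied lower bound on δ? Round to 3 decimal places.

The preference means 534 < δ^3·950.
Hence δ^3 > 534/950 = 0.56211, and x ↦ x^(1/3) is increasing on (0,∞).
δ > 0.56211^(1/3) = 0.825.

δ > 0.825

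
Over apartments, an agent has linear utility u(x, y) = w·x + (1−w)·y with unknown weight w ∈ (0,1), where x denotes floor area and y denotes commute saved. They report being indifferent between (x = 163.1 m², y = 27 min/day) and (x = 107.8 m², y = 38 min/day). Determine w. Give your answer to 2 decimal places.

w = 0.17

Equating utilities: w·163.1 + (1−w)·27 = w·107.8 + (1−w)·38.
Collecting terms: w·55.3 = (1−w)·11.
So w/(1−w) = 11/55.3 = 0.1989, giving w = 11/(55.3+11) = 0.17.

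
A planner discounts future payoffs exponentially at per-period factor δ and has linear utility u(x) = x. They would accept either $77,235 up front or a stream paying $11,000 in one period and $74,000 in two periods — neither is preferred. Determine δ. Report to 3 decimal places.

Present value of the stream is 11000·δ + 74000·δ². Indifference gives 11000δ + 74000δ² = 77235.
Rearranged: 74000δ² + 11000δ − 77235 = 0.
δ = (−11000 + √(11000² + 4·74000·77235)) / (2·74000) = (−11000 + √22982560000.00) / 148000 ≈ 0.950.

δ ≈ 0.950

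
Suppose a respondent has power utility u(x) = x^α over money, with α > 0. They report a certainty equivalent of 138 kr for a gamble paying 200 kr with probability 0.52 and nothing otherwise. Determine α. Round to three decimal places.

α ≈ 1.762

EU(lottery) = 0.52·200^α + 0.48·0 = 0.52·200^α.
Indifference: 138^α = 0.52·200^α, so (138/200)^α = 0.52.
α = ln(0.52) / ln(138/200) = -0.653926/-0.371064 ≈ 1.762.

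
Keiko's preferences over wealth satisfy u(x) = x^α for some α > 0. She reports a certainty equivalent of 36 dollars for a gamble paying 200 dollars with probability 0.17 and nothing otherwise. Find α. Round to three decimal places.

α ≈ 1.033

The lottery's expected utility is 0.17·u(200) + 0.83·u(0) = 0.17·200^α (since u(0) = 0 for α > 0).
Equating: 36^α = 0.17·200^α, i.e. 0.1800^α = 0.17.
Take logs: α = ln 0.17 / ln(36/200) ≈ 1.03333.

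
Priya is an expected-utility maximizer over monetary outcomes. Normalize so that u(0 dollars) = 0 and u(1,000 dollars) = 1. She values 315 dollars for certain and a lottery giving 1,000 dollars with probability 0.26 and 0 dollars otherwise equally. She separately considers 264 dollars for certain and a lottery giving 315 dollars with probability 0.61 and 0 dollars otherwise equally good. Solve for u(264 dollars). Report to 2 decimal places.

0.16

First, u(315 dollars) = 0.26·u(1,000 dollars) + 0.74·u(0 dollars) = 0.26.
Then u(264 dollars) = 0.61·u(315 dollars) + 0.39·u(0 dollars) = 0.61·0.26 + 0.39·0.00 = 0.1586.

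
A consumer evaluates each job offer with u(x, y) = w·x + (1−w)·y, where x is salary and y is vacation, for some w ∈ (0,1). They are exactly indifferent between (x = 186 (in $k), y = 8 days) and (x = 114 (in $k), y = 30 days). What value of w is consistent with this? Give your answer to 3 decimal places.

w = 0.234

u(186,8) = u(114,30) means w·186 + (1−w)·8 = w·114 + (1−w)·30.
Rearranging, 72·w − 22·(1−w) = 0.
So w/(1−w) = 22/72 = 0.3056, giving w = 22/(72+22) = 0.234.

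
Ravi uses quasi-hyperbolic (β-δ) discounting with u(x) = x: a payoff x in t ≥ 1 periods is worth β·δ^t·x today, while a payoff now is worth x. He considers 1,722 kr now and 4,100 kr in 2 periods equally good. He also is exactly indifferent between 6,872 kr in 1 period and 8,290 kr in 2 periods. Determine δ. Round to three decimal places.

δ ≈ 0.829

The second indifference involves only future payoffs, so β cancels: β·δ^1·6872 = β·δ^2·8290, giving δ = 6872/8290 = 0.82895.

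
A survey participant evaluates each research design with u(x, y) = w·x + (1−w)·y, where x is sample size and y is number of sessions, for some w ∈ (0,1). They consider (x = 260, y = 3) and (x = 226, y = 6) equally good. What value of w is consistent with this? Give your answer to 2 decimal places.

w = 0.08

Equating utilities: w·260 + (1−w)·3 = w·226 + (1−w)·6.
w·(260−226) = (1−w)·(6−3), i.e. w·34 = (1−w)·3.
Hence w = 3/(34+3) = 3/37 = 0.08.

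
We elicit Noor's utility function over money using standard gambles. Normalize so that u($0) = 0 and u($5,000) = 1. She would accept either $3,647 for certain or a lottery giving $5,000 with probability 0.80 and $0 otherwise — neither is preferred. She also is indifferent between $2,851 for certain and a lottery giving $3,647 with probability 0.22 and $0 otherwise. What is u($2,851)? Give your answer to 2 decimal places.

First, u($3,647) = 0.80·u($5,000) + 0.20·u($0) = 0.80.
Then u($2,851) = 0.22·u($3,647) + 0.78·u($0) = 0.22·0.80 + 0.78·0.00 = 0.1760.

0.18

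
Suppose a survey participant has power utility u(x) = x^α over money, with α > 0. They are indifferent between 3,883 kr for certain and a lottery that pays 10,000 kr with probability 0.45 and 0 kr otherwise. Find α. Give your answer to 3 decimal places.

α ≈ 0.844

EU(lottery) = 0.45·10000^α + 0.55·0 = 0.45·10000^α.
Indifference: 3883^α = 0.45·10000^α, so (3883/10000)^α = 0.45.
Take logs: α = ln 0.45 / ln(3883/10000) ≈ 0.84411.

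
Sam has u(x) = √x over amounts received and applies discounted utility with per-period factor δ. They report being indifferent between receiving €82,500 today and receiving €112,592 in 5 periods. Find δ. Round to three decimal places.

δ ≈ 0.969

The payoff in 5 periods is discounted by δ^5, so u(82500) = δ^5·u(112592) and δ^5 = u(82500)/u(112592).
Since u(x) = √x, δ^5 = √(82500/112592) = 0.85600.
Taking the 5th root: δ = 0.85600^(1/5) ≈ 0.969.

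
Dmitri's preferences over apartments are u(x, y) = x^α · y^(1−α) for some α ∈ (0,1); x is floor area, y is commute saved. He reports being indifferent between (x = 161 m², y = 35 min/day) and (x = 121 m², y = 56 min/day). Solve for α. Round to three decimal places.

The Cobb–Douglas utilities coincide, so 161^α·35^(1−α) = 121^α·56^(1−α).
(161/121)^α = (56/35)^(1−α); take logs: α·ln(161/121) = (1−α)·ln(56/35), i.e. α·0.285614 = (1−α)·0.470004.
With A = 0.285614 and B = 0.470004: α·A = (1−α)·B, so α = B/(A+B) = 0.470004/0.755618 ≈ 0.622.

α ≈ 0.622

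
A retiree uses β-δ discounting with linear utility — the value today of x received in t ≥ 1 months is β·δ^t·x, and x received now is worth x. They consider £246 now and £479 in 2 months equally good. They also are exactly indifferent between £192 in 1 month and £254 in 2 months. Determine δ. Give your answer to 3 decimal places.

δ ≈ 0.756

Both payoffs in the second observation are in the future, so β drops out: δ^1·192 = δ^2·254 ⇒ δ = 192/254 = 0.75591.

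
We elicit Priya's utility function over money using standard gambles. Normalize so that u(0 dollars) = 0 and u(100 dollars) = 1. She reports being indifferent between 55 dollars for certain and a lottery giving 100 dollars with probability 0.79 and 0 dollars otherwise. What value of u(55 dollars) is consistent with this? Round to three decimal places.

0.790

The indifference gives u(55 dollars) = 0.79·u(100 dollars) + 0.21·u(0 dollars) = 0.79·1 + 0.21·0 = 0.79.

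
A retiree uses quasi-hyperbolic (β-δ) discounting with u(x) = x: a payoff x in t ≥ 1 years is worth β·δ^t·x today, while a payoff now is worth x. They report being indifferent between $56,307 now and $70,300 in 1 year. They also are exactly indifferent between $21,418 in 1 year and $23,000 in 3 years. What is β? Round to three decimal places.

The second indifference involves only future payoffs, so β cancels: β·δ^1·21418 = β·δ^3·23000, giving δ^2 = 21418/23000 = 0.93122, so δ = 0.96500.
The first indifference: 56307 = β·δ·70300, so β = 56307/(δ·70300) = 56307/(0.96500·70300) ≈ 0.830.

β ≈ 0.830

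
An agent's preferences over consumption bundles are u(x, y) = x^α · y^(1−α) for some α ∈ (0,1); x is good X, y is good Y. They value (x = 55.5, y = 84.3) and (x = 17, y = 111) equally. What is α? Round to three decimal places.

The Cobb–Douglas utilities coincide, so 55.5^α·84.3^(1−α) = 17^α·111^(1−α).
(55.5/17)^α = (111/84.3)^(1−α); take logs: α·ln(55.5/17) = (1−α)·ln(111/84.3), i.e. α·1.183170 = (1−α)·0.275148.
So α/(1−α) = (0.275148)/(1.183170) = 0.232552, and α = 0.232552/1.232552 ≈ 0.189.

α ≈ 0.189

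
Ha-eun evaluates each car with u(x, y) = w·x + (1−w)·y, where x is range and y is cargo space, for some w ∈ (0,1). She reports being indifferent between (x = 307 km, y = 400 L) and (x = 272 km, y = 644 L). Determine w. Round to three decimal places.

u(307,400) = u(272,644) means w·307 + (1−w)·400 = w·272 + (1−w)·644.
Rearranging, 35·w − 244·(1−w) = 0.
So w/(1−w) = 244/35 = 6.9714, giving w = 244/(35+244) = 0.875.

w = 0.875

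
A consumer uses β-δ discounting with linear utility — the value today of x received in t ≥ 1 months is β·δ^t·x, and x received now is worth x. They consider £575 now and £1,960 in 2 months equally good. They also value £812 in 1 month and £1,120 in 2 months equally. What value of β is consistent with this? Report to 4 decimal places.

The second indifference involves only future payoffs, so β cancels: β·δ^1·812 = β·δ^2·1120, giving δ = 812/1120 = 0.72500.
Substituting δ into 575 = β·δ^2·1960: β = 575/(1030.225) ≈ 0.5581.

β ≈ 0.5581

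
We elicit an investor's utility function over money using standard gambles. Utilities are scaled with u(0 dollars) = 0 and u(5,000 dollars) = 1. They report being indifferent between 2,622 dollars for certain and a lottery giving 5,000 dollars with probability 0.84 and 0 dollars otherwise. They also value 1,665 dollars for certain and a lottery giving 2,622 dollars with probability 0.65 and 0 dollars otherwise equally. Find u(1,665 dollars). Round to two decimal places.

From the first indifference, u(2,622 dollars) = 0.84·u(5,000 dollars) + 0.16·u(0 dollars) = 0.84·1 + 0.16·0 = 0.84.
The second indifference gives u(1,665 dollars) = 0.65·u(2,622 dollars) + 0.35·u(0 dollars) = 0.65·0.84 + 0.35·0.00 = 0.5460.

0.55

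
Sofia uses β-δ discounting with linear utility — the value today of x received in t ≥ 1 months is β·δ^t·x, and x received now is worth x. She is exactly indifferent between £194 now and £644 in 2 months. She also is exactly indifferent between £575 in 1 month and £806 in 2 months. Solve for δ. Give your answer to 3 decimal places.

δ ≈ 0.713

Both payoffs in the second observation are in the future, so β drops out: δ^1·575 = δ^2·806 ⇒ δ = 575/806 = 0.71340.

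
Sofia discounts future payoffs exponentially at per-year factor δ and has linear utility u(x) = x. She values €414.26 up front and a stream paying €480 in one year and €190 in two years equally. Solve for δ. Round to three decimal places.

Equating present values: 414.26 = 480δ + 190δ².
So 190δ² + 480δ − 414.26 = 0.
By the quadratic formula (taking the positive root), δ = (−480 + √545237.60) / 380 ≈ 0.680.

δ ≈ 0.680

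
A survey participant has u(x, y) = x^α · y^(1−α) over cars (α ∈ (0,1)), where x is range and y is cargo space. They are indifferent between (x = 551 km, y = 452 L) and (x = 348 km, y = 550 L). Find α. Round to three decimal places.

The Cobb–Douglas utilities coincide, so 551^α·452^(1−α) = 348^α·550^(1−α).
Taking logs: α·ln 551 + (1−α)·ln 452 = α·ln 348 + (1−α)·ln 550, i.e. α·0.459532 = (1−α)·0.196236.
So α/(1−α) = (0.196236)/(0.459532) = 0.427034, and α = 0.427034/1.427034 ≈ 0.299.

α ≈ 0.299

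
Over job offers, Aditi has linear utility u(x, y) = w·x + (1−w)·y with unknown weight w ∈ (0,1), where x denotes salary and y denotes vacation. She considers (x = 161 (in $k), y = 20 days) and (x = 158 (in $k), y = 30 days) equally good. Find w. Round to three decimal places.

w = 0.769

Equating utilities: w·161 + (1−w)·20 = w·158 + (1−w)·30.
Rearranging, 3·w − 10·(1−w) = 0.
So w/(1−w) = 10/3 = 3.3333, giving w = 10/(3+10) = 0.769.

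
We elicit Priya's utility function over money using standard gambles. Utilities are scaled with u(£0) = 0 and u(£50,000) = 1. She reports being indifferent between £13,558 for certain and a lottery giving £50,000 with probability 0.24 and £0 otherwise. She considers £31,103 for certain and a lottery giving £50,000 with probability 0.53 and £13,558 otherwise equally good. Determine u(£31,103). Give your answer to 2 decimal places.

0.64

From the first indifference, u(£13,558) = 0.24·u(£50,000) + 0.76·u(£0) = 0.24·1 + 0.76·0 = 0.24.
Chaining: u(£31,103) = 0.53·1.00 + 0.47·0.24 = 0.6428.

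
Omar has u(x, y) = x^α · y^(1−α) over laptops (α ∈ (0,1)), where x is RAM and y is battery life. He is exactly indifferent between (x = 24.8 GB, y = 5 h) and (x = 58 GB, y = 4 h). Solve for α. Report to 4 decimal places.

The Cobb–Douglas utilities coincide, so 24.8^α·5^(1−α) = 58^α·4^(1−α).
Taking logs: α·ln 24.8 + (1−α)·ln 5 = α·ln 58 + (1−α)·ln 4, i.e. α·-0.8495994 = (1−α)·-0.2231436.
So α/(1−α) = (-0.2231436)/(-0.8495994) = 0.2626457, and α = 0.2626457/1.2626457 ≈ 0.2080.

α ≈ 0.2080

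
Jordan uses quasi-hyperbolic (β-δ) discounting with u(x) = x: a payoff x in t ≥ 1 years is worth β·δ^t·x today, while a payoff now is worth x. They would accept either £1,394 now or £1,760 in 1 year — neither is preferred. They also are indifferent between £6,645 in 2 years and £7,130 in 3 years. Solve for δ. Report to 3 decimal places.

δ ≈ 0.932

The second indifference involves only future payoffs, so β cancels: β·δ^2·6645 = β·δ^3·7130, giving δ = 6645/7130 = 0.93198.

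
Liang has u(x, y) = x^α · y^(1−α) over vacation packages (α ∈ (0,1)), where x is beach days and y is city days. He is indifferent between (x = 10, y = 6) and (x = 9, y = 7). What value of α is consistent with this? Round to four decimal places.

α ≈ 0.5940

The Cobb–Douglas utilities coincide, so 10^α·6^(1−α) = 9^α·7^(1−α).
Taking logs: α·ln 10 + (1−α)·ln 6 = α·ln 9 + (1−α)·ln 7, i.e. α·0.1053605 = (1−α)·0.1541507.
So α/(1−α) = (0.1541507)/(0.1053605) = 1.4630787, and α = 1.4630787/2.4630787 ≈ 0.5940.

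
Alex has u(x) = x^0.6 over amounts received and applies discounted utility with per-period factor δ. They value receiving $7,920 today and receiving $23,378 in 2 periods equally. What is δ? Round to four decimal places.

δ ≈ 0.7227

The payoff in 2 periods is discounted by δ^2, so u(7920) = δ^2·u(23378) and δ^2 = u(7920)/u(23378).
Since u(x) = x^0.6, δ^2 = (7920/23378)^0.6 = 0.33878^0.6 = 0.52234.
Taking the square root: δ = 0.52234^(1/2) ≈ 0.7227.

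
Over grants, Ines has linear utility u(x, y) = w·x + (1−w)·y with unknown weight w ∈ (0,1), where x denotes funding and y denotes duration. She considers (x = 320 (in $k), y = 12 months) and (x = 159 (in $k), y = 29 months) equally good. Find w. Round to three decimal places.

u(320,12) = u(159,29) means w·320 + (1−w)·12 = w·159 + (1−w)·29.
Rearranging, 161·w − 17·(1−w) = 0.
Hence w = 17/(161+17) = 17/178 = 0.096.

w = 0.096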